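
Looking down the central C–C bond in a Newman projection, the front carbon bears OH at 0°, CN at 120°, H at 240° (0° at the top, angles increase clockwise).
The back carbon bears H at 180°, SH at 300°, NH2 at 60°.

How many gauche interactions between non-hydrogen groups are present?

3

Non-H gauche pairs: OH(0°)/SH(300°); OH(0°)/NH2(60°); CN(120°)/NH2(60°) — 3 interactions.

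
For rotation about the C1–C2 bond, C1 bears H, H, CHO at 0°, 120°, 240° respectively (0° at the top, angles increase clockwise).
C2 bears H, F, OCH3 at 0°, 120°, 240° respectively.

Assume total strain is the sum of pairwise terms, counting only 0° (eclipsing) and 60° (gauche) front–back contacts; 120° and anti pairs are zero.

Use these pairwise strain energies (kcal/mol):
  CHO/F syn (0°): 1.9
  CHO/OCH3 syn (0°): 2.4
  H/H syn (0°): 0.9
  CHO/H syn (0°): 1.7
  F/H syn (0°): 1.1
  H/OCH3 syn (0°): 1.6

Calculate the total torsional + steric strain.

This conformer (eclipsed): H–H eclipsed, H–F eclipsed, CHO–OCH3 eclipsed; 0.9 + 1.1 + 2.4 = 4.4 kcal/mol.

4.4 kcal/mol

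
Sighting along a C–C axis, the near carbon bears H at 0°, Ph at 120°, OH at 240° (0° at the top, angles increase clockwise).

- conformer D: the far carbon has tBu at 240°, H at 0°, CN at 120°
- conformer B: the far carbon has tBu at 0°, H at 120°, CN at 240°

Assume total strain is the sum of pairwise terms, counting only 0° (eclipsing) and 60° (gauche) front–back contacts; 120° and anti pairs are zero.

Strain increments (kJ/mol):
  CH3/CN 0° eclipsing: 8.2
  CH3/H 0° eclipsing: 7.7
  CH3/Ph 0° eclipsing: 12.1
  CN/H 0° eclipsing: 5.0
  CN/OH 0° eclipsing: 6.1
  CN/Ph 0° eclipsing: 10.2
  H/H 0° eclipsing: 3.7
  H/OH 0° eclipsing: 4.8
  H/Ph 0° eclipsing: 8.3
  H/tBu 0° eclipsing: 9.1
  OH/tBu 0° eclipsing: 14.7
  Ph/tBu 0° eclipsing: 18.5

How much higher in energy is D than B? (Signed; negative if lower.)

+5.1 kJ/mol

D (eclipsed): H(0°)/H(0°) eclipsed 3.7; Ph(120°)/CN(120°) eclipsed 10.2; OH(240°)/tBu(240°) eclipsed 14.7 → 28.6 kJ/mol.
B (eclipsed): H(0°)/tBu(0°) eclipsed 9.1; Ph(120°)/H(120°) eclipsed 8.3; OH(240°)/CN(240°) eclipsed 6.1 → 23.5 kJ/mol.
E(D) − E(B) = 28.6 − 23.5 = +5.1 kJ/mol.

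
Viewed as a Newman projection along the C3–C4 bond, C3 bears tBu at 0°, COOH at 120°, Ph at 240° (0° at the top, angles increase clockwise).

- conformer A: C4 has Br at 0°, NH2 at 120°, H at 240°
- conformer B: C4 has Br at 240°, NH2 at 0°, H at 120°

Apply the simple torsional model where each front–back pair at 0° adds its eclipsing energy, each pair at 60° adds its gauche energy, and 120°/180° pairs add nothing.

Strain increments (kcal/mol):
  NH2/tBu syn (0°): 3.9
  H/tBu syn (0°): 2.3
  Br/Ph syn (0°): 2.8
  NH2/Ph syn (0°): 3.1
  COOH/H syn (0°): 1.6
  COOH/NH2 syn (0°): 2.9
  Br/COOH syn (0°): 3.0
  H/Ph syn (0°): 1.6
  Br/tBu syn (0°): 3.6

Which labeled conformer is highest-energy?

A (eclipsed): tBu–Br eclipsed, COOH–NH2 eclipsed, Ph–H eclipsed; 3.6 + 2.9 + 1.6 = 8.1 kcal/mol.
B (eclipsed): tBu–NH2 eclipsed, COOH–H eclipsed, Ph–Br eclipsed; 3.9 + 1.6 + 2.8 = 8.3 kcal/mol.
B has the highest total (8.3 kcal/mol).

B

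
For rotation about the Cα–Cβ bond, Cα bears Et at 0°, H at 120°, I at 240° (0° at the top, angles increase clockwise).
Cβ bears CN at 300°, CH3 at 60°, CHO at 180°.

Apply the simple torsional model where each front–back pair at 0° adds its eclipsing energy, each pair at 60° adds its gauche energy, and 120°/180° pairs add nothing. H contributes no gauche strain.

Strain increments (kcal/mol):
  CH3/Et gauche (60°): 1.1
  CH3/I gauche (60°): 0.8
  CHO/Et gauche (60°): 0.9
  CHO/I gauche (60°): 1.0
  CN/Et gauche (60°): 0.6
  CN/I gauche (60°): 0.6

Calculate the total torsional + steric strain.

This conformer (staggered): Et–CN gauche, Et–CH3 gauche, I–CN gauche, I–CHO gauche; 0.6 + 1.1 + 0.6 + 1.0 = 3.3 kcal/mol.

3.3 kcal/mol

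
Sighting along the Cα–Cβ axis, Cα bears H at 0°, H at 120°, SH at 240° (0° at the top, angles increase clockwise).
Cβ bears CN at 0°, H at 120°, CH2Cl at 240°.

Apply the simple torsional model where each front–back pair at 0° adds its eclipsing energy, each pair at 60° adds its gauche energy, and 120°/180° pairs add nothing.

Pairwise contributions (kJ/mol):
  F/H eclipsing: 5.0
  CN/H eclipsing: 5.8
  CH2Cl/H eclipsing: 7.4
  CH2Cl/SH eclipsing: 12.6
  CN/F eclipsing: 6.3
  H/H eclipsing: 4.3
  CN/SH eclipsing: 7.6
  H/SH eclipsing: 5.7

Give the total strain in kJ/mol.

This conformer (eclipsed): H–CN eclipsed, H–H eclipsed, SH–CH2Cl eclipsed; 5.8 + 4.3 + 12.6 = 22.7 kJ/mol.

22.7 kJ/mol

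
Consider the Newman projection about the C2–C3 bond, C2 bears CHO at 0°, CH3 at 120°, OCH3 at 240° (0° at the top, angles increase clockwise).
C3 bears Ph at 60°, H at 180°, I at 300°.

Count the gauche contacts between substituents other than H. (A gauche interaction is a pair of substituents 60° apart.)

4

Non-H gauche pairs: CHO(0°)/Ph(60°); CHO(0°)/I(300°); CH3(120°)/Ph(60°); OCH3(240°)/I(300°) — 4 interactions.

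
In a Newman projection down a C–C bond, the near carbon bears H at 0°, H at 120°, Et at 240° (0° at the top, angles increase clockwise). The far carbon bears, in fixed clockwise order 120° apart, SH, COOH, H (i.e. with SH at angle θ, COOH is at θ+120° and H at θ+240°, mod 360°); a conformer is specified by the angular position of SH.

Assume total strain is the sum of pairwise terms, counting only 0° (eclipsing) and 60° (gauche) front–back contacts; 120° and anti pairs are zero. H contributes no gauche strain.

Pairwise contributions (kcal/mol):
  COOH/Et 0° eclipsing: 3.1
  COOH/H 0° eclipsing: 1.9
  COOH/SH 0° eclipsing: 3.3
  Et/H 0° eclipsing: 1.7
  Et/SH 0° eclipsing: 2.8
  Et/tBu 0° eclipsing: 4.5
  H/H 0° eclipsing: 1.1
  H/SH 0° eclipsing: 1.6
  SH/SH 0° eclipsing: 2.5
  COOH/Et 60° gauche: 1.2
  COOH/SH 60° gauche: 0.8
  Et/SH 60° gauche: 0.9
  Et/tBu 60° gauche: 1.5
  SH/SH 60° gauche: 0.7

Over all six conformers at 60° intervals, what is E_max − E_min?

4.9 kcal/mol

SH at 0° (eclipsed): H–SH eclipsed, H–COOH eclipsed, Et–H eclipsed; 1.6 + 1.9 + 1.7 = 5.2 kcal/mol.
SH at 60° (staggered): Et–COOH gauche; 1.2 = 1.2 kcal/mol.
SH at 120° (eclipsed): H–H eclipsed, H–SH eclipsed, Et–COOH eclipsed; 1.1 + 1.6 + 3.1 = 5.8 kcal/mol.
SH at 180° (staggered): Et–SH gauche, Et–COOH gauche; 0.9 + 1.2 = 2.1 kcal/mol.
SH at 240° (eclipsed): H–COOH eclipsed, H–H eclipsed, Et–SH eclipsed; 1.9 + 1.1 + 2.8 = 5.8 kcal/mol.
SH at 300° (staggered): Et–SH gauche; 0.9 = 0.9 kcal/mol.
Max at 120° (5.8 kcal/mol), min at 300° (0.9 kcal/mol); barrier = 4.9 kcal/mol.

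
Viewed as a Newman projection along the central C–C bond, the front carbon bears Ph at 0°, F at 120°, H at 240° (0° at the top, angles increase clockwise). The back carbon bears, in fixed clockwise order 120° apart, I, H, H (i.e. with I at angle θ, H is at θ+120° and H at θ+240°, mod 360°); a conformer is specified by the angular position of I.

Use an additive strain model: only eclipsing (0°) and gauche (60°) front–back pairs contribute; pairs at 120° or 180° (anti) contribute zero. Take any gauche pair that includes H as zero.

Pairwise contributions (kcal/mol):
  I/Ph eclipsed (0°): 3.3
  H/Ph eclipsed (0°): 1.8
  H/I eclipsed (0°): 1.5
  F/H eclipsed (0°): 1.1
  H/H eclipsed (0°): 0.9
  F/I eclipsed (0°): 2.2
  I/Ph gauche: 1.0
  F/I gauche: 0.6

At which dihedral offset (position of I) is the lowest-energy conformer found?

I at 0° (eclipsed): Ph(0°)/I(0°) eclipsed 3.3; F(120°)/H(120°) eclipsed 1.1; H(240°)/H(240°) eclipsed 0.9 → 5.3 kcal/mol.
I at 60° (staggered): Ph(0°)/I(60°) gauche 1.0; F(120°)/I(60°) gauche 0.6 → 1.6 kcal/mol.
I at 120° (eclipsed): Ph(0°)/H(0°) eclipsed 1.8; F(120°)/I(120°) eclipsed 2.2; H(240°)/H(240°) eclipsed 0.9 → 4.9 kcal/mol.
I at 180° (staggered): F(120°)/I(180°) gauche 0.6 → 0.6 kcal/mol.
I at 240° (eclipsed): Ph(0°)/H(0°) eclipsed 1.8; F(120°)/H(120°) eclipsed 1.1; H(240°)/I(240°) eclipsed 1.5 → 4.4 kcal/mol.
I at 300° (staggered): Ph(0°)/I(300°) gauche 1.0 → 1.0 kcal/mol.
The minimum (0.6 kcal/mol) occurs with I at 180°.

180°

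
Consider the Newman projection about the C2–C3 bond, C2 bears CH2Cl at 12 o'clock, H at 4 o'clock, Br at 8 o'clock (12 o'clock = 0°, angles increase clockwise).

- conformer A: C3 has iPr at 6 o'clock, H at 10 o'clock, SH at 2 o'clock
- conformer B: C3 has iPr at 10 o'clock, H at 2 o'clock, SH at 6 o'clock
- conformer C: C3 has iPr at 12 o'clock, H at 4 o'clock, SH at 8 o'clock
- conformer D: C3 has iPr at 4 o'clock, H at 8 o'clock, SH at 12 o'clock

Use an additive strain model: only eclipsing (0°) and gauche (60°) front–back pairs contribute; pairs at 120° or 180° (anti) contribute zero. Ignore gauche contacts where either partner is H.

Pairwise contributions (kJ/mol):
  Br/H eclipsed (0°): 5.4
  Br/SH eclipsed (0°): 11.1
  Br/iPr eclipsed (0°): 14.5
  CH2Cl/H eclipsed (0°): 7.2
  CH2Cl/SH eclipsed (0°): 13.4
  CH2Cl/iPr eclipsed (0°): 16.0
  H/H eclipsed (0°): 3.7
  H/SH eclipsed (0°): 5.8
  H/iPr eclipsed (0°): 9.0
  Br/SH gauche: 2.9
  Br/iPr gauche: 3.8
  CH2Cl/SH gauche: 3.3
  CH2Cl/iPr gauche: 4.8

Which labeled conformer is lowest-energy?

A (staggered): CH2Cl–SH gauche, Br–iPr gauche; 3.3 + 3.8 = 7.1 kJ/mol.
B (staggered): CH2Cl–iPr gauche, Br–iPr gauche, Br–SH gauche; 4.8 + 3.8 + 2.9 = 11.5 kJ/mol.
C (eclipsed): CH2Cl–iPr eclipsed, H–H eclipsed, Br–SH eclipsed; 16.0 + 3.7 + 11.1 = 30.8 kJ/mol.
D (eclipsed): CH2Cl–SH eclipsed, H–iPr eclipsed, Br–H eclipsed; 13.4 + 9.0 + 5.4 = 27.8 kJ/mol.
A has the lowest total (7.1 kJ/mol).

A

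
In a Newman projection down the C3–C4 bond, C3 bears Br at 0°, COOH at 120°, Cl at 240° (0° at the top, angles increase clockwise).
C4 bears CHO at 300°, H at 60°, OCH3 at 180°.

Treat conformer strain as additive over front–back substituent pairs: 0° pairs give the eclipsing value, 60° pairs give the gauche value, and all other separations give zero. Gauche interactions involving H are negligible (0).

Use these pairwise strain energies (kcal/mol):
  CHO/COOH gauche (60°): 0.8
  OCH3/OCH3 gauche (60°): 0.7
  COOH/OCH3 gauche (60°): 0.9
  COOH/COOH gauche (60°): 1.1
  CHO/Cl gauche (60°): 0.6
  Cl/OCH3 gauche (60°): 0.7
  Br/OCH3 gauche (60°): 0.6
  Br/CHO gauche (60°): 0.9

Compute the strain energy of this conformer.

3.1 kcal/mol

This conformer is staggered. Br at 0° is gauche with CHO at 300° (0.9); COOH at 120° is gauche with OCH3 at 180° (0.9); Cl at 240° is gauche with CHO at 300° (0.6); Cl at 240° is gauche with OCH3 at 180° (0.7). Total 3.1 kcal/mol.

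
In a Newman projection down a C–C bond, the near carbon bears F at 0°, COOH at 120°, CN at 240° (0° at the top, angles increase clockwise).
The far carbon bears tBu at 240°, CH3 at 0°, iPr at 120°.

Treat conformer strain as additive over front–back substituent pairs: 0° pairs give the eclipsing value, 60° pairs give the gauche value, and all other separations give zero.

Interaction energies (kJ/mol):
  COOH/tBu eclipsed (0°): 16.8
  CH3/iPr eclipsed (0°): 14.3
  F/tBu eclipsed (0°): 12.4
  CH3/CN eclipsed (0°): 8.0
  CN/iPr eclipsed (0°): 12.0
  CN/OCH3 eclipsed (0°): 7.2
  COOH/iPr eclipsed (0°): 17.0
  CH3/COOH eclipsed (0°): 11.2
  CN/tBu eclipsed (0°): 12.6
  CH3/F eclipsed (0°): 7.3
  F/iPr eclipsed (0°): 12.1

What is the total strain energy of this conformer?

This conformer (eclipsed): F(0°)/CH3(0°) eclipsed 7.3; COOH(120°)/iPr(120°) eclipsed 17.0; CN(240°)/tBu(240°) eclipsed 12.6 → 36.9 kJ/mol.

36.9 kJ/mol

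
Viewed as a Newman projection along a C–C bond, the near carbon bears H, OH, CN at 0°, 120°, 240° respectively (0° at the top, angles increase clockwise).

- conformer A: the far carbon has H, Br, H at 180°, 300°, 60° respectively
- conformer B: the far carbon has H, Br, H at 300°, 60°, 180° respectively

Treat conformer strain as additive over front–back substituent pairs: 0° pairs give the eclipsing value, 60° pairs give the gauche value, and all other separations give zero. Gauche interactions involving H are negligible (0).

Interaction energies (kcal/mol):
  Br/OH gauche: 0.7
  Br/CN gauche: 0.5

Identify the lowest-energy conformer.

A (staggered): CN(240°)/Br(300°) gauche 0.5 → 0.5 kcal/mol.
B (staggered): OH(120°)/Br(60°) gauche 0.7 → 0.7 kcal/mol.
A has the lowest total (0.5 kcal/mol).

A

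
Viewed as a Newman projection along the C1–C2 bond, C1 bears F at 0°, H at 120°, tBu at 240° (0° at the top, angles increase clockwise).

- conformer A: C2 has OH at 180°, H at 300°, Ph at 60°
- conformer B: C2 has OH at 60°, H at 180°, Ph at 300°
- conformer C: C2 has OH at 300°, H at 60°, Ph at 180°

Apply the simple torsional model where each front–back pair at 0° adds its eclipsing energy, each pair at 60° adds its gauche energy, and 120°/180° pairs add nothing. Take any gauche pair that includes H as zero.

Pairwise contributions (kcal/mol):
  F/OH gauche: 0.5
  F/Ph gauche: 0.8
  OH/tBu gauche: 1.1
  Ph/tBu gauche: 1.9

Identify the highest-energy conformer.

A is staggered. F at 0° is gauche with Ph at 60° (0.8); tBu at 240° is gauche with OH at 180° (1.1). Total 1.9 kcal/mol.
B is staggered. F at 0° is gauche with OH at 60° (0.5); F at 0° is gauche with Ph at 300° (0.8); tBu at 240° is gauche with Ph at 300° (1.9). Total 3.2 kcal/mol.
C is staggered. F at 0° is gauche with OH at 300° (0.5); tBu at 240° is gauche with OH at 300° (1.1); tBu at 240° is gauche with Ph at 180° (1.9). Total 3.5 kcal/mol.
C has the highest total (3.5 kcal/mol).

C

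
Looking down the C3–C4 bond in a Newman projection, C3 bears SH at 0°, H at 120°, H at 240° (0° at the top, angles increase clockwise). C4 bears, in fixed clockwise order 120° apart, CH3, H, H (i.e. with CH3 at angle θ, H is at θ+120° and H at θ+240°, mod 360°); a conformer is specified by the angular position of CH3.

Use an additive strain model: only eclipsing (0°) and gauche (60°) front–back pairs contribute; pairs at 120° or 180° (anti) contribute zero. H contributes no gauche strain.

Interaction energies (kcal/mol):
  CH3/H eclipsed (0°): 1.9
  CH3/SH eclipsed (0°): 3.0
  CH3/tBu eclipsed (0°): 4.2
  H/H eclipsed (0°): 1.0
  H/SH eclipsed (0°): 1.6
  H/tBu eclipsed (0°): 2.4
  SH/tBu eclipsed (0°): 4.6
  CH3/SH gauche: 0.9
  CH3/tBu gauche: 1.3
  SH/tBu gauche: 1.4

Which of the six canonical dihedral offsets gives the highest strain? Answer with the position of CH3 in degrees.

CH3 at 0° (eclipsed): SH–CH3 eclipsed, H–H eclipsed, H–H eclipsed; 3.0 + 1.0 + 1.0 = 5.0 kcal/mol.
CH3 at 60° (staggered): SH–CH3 gauche; 0.9 = 0.9 kcal/mol.
CH3 at 120° (eclipsed): SH–H eclipsed, H–CH3 eclipsed, H–H eclipsed; 1.6 + 1.9 + 1.0 = 4.5 kcal/mol.
CH3 at 180° (staggered): no non-H gauche contacts → 0.0 kcal/mol.
CH3 at 240° (eclipsed): SH–H eclipsed, H–H eclipsed, H–CH3 eclipsed; 1.6 + 1.0 + 1.9 = 4.5 kcal/mol.
CH3 at 300° (staggered): SH–CH3 gauche; 0.9 = 0.9 kcal/mol.
The maximum (5.0 kcal/mol) occurs with CH3 at 0°.

0°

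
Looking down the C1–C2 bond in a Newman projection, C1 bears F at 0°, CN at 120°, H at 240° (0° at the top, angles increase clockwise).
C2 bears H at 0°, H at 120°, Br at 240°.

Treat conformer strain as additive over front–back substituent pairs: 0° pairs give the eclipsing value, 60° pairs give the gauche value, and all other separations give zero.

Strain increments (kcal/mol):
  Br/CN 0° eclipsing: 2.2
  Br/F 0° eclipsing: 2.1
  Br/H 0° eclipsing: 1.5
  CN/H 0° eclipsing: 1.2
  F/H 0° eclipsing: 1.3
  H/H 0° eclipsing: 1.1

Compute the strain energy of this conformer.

This conformer (eclipsed): F–H eclipsed, CN–H eclipsed, H–Br eclipsed; 1.3 + 1.2 + 1.5 = 4.0 kcal/mol.

4.0 kcal/mol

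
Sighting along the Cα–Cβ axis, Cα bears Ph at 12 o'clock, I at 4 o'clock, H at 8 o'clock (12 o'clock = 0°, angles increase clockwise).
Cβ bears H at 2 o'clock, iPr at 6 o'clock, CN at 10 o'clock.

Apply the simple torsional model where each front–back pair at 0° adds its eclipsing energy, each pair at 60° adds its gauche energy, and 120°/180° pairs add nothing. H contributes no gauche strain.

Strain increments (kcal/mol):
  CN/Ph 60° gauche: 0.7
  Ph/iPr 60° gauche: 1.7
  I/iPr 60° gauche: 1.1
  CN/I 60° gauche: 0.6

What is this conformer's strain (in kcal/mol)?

1.8 kcal/mol

This conformer (staggered): Ph(0°)/CN(300°) gauche 0.7; I(120°)/iPr(180°) gauche 1.1 → 1.8 kcal/mol.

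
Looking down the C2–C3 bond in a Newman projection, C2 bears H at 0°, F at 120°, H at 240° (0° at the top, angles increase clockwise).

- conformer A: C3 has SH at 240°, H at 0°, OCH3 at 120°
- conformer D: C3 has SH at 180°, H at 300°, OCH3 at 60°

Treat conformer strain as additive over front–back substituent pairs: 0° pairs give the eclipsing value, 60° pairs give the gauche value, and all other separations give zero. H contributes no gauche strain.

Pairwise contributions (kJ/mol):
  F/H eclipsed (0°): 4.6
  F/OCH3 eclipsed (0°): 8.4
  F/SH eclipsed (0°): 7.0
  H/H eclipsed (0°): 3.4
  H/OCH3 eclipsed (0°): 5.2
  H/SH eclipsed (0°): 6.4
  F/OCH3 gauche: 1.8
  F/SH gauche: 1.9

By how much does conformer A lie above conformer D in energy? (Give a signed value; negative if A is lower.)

+14.5 kJ/mol

A (eclipsed): H(0°)/H(0°) eclipsed 3.4; F(120°)/OCH3(120°) eclipsed 8.4; H(240°)/SH(240°) eclipsed 6.4 → 18.2 kJ/mol.
D (staggered): F(120°)/SH(180°) gauche 1.9; F(120°)/OCH3(60°) gauche 1.8 → 3.7 kJ/mol.
E(A) − E(D) = 18.2 − 3.7 = +14.5 kJ/mol.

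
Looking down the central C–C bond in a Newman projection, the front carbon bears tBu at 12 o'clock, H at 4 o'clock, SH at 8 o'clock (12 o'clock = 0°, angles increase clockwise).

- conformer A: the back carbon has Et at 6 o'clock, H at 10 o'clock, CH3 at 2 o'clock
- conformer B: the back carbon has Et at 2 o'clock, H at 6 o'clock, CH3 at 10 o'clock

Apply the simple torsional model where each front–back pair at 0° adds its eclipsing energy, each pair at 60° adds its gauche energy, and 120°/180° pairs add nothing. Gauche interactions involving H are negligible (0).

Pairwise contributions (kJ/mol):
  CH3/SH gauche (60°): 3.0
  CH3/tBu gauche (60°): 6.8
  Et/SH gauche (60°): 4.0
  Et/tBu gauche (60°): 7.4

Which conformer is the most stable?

A (staggered): tBu–CH3 gauche, SH–Et gauche; 6.8 + 4.0 = 10.8 kJ/mol.
B (staggered): tBu–Et gauche, tBu–CH3 gauche, SH–CH3 gauche; 7.4 + 6.8 + 3.0 = 17.2 kJ/mol.
A has the lowest total (10.8 kJ/mol).

A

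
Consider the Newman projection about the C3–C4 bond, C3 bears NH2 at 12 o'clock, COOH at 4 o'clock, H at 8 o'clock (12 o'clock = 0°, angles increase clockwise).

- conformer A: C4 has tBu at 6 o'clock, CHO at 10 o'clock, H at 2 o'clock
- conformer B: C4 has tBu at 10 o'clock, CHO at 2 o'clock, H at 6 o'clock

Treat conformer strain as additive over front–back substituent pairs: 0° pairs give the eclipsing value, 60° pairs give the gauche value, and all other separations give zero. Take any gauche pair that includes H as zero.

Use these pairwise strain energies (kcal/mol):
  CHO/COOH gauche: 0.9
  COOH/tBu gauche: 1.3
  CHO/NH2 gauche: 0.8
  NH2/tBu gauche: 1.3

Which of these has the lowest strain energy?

A

A (staggered): NH2(0°)/CHO(300°) gauche 0.8; COOH(120°)/tBu(180°) gauche 1.3 → 2.1 kcal/mol.
B (staggered): NH2(0°)/tBu(300°) gauche 1.3; NH2(0°)/CHO(60°) gauche 0.8; COOH(120°)/CHO(60°) gauche 0.9 → 3.0 kcal/mol.
A has the lowest total (2.1 kcal/mol).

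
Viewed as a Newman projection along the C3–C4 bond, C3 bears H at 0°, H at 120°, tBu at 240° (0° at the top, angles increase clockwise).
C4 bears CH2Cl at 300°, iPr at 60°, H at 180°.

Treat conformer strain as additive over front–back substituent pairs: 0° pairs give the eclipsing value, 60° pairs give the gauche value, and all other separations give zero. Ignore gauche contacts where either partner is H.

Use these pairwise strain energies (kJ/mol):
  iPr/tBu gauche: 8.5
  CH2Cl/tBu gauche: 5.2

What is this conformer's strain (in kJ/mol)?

This conformer is staggered. tBu at 240° is gauche with CH2Cl at 300° (5.2). Total 5.2 kJ/mol.

5.2 kJ/mol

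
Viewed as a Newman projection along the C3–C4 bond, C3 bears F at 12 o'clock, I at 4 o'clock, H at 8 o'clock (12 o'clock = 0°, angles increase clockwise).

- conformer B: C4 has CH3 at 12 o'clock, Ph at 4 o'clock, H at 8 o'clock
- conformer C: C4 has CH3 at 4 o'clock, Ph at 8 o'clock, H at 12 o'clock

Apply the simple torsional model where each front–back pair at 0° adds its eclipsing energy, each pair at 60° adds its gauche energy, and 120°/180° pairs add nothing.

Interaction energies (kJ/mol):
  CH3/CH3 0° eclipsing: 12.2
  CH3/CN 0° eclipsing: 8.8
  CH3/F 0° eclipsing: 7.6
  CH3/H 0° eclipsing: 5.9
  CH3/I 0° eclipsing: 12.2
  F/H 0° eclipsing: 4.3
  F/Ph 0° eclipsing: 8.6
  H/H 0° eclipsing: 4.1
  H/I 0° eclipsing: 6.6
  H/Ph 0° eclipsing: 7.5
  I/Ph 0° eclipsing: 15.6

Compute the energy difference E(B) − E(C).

B is eclipsed. F at 0° is eclipsed with CH3 at 0° (7.6); I at 120° is eclipsed with Ph at 120° (15.6); H at 240° is eclipsed with H at 240° (4.1). Total 27.3 kJ/mol.
C is eclipsed. F at 0° is eclipsed with H at 0° (4.3); I at 120° is eclipsed with CH3 at 120° (12.2); H at 240° is eclipsed with Ph at 240° (7.5). Total 24.0 kJ/mol.
E(B) − E(C) = 27.3 − 24.0 = +3.3 kJ/mol.

+3.3 kJ/mol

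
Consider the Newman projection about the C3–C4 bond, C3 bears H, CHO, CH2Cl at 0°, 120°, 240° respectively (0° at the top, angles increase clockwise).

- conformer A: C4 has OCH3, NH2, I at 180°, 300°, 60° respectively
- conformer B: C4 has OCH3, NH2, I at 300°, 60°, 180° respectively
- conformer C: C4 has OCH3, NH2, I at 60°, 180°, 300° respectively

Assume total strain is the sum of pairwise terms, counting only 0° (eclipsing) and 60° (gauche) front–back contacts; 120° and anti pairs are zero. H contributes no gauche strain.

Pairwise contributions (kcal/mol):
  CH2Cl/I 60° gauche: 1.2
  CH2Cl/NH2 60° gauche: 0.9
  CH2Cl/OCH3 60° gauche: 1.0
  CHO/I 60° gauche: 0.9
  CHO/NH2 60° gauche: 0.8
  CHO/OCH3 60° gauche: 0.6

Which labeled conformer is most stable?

A

A is staggered. CHO at 120° is gauche with OCH3 at 180° (0.6); CHO at 120° is gauche with I at 60° (0.9); CH2Cl at 240° is gauche with OCH3 at 180° (1.0); CH2Cl at 240° is gauche with NH2 at 300° (0.9). Total 3.4 kcal/mol.
B is staggered. CHO at 120° is gauche with NH2 at 60° (0.8); CHO at 120° is gauche with I at 180° (0.9); CH2Cl at 240° is gauche with OCH3 at 300° (1.0); CH2Cl at 240° is gauche with I at 180° (1.2). Total 3.9 kcal/mol.
C is staggered. CHO at 120° is gauche with OCH3 at 60° (0.6); CHO at 120° is gauche with NH2 at 180° (0.8); CH2Cl at 240° is gauche with NH2 at 180° (0.9); CH2Cl at 240° is gauche with I at 300° (1.2). Total 3.5 kcal/mol.
A has the lowest total (3.4 kcal/mol).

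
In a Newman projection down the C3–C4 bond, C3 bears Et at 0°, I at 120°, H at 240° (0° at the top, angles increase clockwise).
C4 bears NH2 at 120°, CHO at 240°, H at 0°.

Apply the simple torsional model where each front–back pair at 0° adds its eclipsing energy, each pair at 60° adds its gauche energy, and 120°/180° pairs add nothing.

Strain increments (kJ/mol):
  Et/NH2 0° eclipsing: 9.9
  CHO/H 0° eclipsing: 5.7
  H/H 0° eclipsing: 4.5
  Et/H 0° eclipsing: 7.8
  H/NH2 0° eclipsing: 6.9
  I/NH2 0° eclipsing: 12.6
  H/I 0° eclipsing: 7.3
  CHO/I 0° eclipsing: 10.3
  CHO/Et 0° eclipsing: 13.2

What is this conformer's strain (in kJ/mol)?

This conformer is eclipsed. Et at 0° is eclipsed with H at 0° (7.8); I at 120° is eclipsed with NH2 at 120° (12.6); H at 240° is eclipsed with CHO at 240° (5.7). Total 26.1 kJ/mol.

26.1 kJ/mol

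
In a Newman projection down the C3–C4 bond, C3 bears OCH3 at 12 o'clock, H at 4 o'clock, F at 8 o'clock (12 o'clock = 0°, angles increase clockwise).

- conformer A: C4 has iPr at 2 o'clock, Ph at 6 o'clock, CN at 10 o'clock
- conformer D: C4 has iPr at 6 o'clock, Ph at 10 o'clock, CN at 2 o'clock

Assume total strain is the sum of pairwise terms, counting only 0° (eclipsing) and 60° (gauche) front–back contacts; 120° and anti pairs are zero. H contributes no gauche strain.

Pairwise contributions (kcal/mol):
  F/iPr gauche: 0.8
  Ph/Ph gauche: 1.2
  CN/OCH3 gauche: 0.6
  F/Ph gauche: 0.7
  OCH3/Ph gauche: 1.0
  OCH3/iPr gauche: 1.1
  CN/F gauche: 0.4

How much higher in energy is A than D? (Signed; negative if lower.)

-0.3 kcal/mol

A (staggered): OCH3–iPr gauche, OCH3–CN gauche, F–Ph gauche, F–CN gauche; 1.1 + 0.6 + 0.7 + 0.4 = 2.8 kcal/mol.
D (staggered): OCH3–Ph gauche, OCH3–CN gauche, F–iPr gauche, F–Ph gauche; 1.0 + 0.6 + 0.8 + 0.7 = 3.1 kcal/mol.
E(A) − E(D) = 2.8 − 3.1 = -0.3 kcal/mol.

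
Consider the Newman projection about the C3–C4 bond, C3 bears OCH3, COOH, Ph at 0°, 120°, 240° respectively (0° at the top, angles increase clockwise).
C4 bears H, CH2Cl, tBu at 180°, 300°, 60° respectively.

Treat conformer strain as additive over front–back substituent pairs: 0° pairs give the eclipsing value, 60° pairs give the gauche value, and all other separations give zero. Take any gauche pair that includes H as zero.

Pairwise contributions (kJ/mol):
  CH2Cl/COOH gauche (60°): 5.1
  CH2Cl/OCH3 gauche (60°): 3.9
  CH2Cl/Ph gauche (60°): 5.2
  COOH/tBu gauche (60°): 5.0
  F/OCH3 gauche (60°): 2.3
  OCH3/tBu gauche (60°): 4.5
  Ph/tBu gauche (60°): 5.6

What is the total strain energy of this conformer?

This conformer (staggered): OCH3–CH2Cl gauche, OCH3–tBu gauche, COOH–tBu gauche, Ph–CH2Cl gauche; 3.9 + 4.5 + 5.0 + 5.2 = 18.6 kJ/mol.

18.6 kJ/mol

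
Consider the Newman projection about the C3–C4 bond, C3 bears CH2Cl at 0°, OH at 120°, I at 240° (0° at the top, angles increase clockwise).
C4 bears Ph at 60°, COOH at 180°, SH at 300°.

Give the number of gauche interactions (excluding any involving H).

Non-H gauche pairs: CH2Cl(0°)/Ph(60°); CH2Cl(0°)/SH(300°); OH(120°)/Ph(60°); OH(120°)/COOH(180°); I(240°)/COOH(180°); I(240°)/SH(300°) — 6 interactions.

6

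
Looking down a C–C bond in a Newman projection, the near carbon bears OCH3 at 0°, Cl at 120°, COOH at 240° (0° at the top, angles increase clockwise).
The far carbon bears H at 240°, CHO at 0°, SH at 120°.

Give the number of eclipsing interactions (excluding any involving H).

2

Non-H eclipsing pairs: OCH3(0°)/CHO(0°); Cl(120°)/SH(120°) — 2 interactions.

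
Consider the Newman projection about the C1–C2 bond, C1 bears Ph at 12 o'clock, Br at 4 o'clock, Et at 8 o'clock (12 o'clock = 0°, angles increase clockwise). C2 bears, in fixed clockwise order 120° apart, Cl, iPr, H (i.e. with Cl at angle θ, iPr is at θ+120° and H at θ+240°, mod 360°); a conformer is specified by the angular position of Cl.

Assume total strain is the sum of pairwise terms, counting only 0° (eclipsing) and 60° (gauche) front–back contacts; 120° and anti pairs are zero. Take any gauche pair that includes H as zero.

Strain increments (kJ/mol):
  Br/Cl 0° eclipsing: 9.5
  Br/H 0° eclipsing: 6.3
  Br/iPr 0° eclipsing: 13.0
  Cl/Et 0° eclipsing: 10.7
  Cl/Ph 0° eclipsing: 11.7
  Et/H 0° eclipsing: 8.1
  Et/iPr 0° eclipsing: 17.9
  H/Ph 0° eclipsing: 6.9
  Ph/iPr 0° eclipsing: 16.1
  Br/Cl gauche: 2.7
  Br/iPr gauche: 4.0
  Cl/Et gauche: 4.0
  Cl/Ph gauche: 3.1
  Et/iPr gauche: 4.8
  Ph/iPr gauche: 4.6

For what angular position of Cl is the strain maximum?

Cl at 0° (eclipsed): Ph(0°)/Cl(0°) eclipsed 11.7; Br(120°)/iPr(120°) eclipsed 13.0; Et(240°)/H(240°) eclipsed 8.1 → 32.8 kJ/mol.
Cl at 60° (staggered): Ph(0°)/Cl(60°) gauche 3.1; Br(120°)/Cl(60°) gauche 2.7; Br(120°)/iPr(180°) gauche 4.0; Et(240°)/iPr(180°) gauche 4.8 → 14.6 kJ/mol.
Cl at 120° (eclipsed): Ph(0°)/H(0°) eclipsed 6.9; Br(120°)/Cl(120°) eclipsed 9.5; Et(240°)/iPr(240°) eclipsed 17.9 → 34.3 kJ/mol.
Cl at 180° (staggered): Ph(0°)/iPr(300°) gauche 4.6; Br(120°)/Cl(180°) gauche 2.7; Et(240°)/Cl(180°) gauche 4.0; Et(240°)/iPr(300°) gauche 4.8 → 16.1 kJ/mol.
Cl at 240° (eclipsed): Ph(0°)/iPr(0°) eclipsed 16.1; Br(120°)/H(120°) eclipsed 6.3; Et(240°)/Cl(240°) eclipsed 10.7 → 33.1 kJ/mol.
Cl at 300° (staggered): Ph(0°)/Cl(300°) gauche 3.1; Ph(0°)/iPr(60°) gauche 4.6; Br(120°)/iPr(60°) gauche 4.0; Et(240°)/Cl(300°) gauche 4.0 → 15.7 kJ/mol.
The maximum (34.3 kJ/mol) occurs with Cl at 120°.

120°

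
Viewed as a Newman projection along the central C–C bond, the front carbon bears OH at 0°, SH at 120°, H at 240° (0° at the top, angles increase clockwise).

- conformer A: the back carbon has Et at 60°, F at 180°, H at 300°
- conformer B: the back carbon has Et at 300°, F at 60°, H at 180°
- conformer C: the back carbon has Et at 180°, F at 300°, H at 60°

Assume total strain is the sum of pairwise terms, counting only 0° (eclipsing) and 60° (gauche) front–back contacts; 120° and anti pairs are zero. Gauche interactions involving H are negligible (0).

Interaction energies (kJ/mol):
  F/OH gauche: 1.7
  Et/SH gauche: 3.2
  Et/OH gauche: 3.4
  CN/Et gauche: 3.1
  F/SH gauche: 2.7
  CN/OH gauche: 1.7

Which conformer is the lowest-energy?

A (staggered): OH(0°)/Et(60°) gauche 3.4; SH(120°)/Et(60°) gauche 3.2; SH(120°)/F(180°) gauche 2.7 → 9.3 kJ/mol.
B (staggered): OH(0°)/Et(300°) gauche 3.4; OH(0°)/F(60°) gauche 1.7; SH(120°)/F(60°) gauche 2.7 → 7.8 kJ/mol.
C (staggered): OH(0°)/F(300°) gauche 1.7; SH(120°)/Et(180°) gauche 3.2 → 4.9 kJ/mol.
C has the lowest total (4.9 kJ/mol).

C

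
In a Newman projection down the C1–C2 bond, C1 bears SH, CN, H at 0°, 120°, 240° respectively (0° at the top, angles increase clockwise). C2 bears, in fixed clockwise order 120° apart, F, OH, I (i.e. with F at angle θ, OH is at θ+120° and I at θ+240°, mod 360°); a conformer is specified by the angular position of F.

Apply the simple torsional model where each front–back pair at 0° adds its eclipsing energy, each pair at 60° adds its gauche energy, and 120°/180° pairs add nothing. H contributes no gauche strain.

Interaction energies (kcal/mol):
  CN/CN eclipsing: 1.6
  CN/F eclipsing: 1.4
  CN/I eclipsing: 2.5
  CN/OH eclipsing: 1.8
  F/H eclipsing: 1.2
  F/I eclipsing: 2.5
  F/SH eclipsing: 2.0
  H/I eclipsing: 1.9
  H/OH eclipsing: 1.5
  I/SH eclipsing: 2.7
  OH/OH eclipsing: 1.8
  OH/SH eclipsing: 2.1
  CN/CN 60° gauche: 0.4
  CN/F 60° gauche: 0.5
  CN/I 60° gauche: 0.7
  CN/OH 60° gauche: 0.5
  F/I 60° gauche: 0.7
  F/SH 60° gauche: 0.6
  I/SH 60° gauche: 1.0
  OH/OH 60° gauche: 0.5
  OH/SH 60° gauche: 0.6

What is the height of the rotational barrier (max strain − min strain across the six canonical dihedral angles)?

3.4 kcal/mol

F at 0° is eclipsed. SH at 0° is eclipsed with F at 0° (2.0); CN at 120° is eclipsed with OH at 120° (1.8); H at 240° is eclipsed with I at 240° (1.9). Total 5.7 kcal/mol.
F at 60° is staggered. SH at 0° is gauche with F at 60° (0.6); SH at 0° is gauche with I at 300° (1.0); CN at 120° is gauche with F at 60° (0.5); CN at 120° is gauche with OH at 180° (0.5). Total 2.6 kcal/mol.
F at 120° is eclipsed. SH at 0° is eclipsed with I at 0° (2.7); CN at 120° is eclipsed with F at 120° (1.4); H at 240° is eclipsed with OH at 240° (1.5). Total 5.6 kcal/mol.
F at 180° is staggered. SH at 0° is gauche with OH at 300° (0.6); SH at 0° is gauche with I at 60° (1.0); CN at 120° is gauche with F at 180° (0.5); CN at 120° is gauche with I at 60° (0.7). Total 2.8 kcal/mol.
F at 240° is eclipsed. SH at 0° is eclipsed with OH at 0° (2.1); CN at 120° is eclipsed with I at 120° (2.5); H at 240° is eclipsed with F at 240° (1.2). Total 5.8 kcal/mol.
F at 300° is staggered. SH at 0° is gauche with F at 300° (0.6); SH at 0° is gauche with OH at 60° (0.6); CN at 120° is gauche with OH at 60° (0.5); CN at 120° is gauche with I at 180° (0.7). Total 2.4 kcal/mol.
Max at 240° (5.8 kcal/mol), min at 300° (2.4 kcal/mol); barrier = 3.4 kcal/mol.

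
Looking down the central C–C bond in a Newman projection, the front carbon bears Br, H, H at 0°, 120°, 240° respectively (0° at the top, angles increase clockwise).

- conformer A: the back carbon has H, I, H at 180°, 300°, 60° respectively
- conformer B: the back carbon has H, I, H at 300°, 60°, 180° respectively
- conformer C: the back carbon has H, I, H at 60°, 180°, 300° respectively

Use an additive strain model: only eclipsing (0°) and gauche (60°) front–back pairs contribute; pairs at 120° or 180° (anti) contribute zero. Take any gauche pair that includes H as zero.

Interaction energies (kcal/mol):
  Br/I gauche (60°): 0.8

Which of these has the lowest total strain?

C

A is staggered. Br at 0° is gauche with I at 300° (0.8). Total 0.8 kcal/mol.
B is staggered. Br at 0° is gauche with I at 60° (0.8). Total 0.8 kcal/mol.
C (staggered): no non-H gauche contacts → 0.0 kcal/mol.
C has the lowest total (0.0 kcal/mol).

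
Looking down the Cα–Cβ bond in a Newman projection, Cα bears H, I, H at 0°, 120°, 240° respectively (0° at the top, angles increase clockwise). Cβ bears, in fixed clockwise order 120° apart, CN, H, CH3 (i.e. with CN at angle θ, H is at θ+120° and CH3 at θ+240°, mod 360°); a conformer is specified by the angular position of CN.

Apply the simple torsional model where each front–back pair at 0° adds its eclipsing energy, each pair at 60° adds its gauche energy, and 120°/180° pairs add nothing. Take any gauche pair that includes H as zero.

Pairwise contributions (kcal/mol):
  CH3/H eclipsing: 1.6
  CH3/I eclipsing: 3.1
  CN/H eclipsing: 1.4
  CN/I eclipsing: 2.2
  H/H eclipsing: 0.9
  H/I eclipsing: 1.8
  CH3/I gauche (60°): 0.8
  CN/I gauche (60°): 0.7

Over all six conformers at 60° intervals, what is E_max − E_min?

4.7 kcal/mol

CN at 0° (eclipsed): H–CN eclipsed, I–H eclipsed, H–CH3 eclipsed; 1.4 + 1.8 + 1.6 = 4.8 kcal/mol.
CN at 60° (staggered): I–CN gauche; 0.7 = 0.7 kcal/mol.
CN at 120° (eclipsed): H–CH3 eclipsed, I–CN eclipsed, H–H eclipsed; 1.6 + 2.2 + 0.9 = 4.7 kcal/mol.
CN at 180° (staggered): I–CN gauche, I–CH3 gauche; 0.7 + 0.8 = 1.5 kcal/mol.
CN at 240° (eclipsed): H–H eclipsed, I–CH3 eclipsed, H–CN eclipsed; 0.9 + 3.1 + 1.4 = 5.4 kcal/mol.
CN at 300° (staggered): I–CH3 gauche; 0.8 = 0.8 kcal/mol.
Max at 240° (5.4 kcal/mol), min at 60° (0.7 kcal/mol); barrier = 4.7 kcal/mol.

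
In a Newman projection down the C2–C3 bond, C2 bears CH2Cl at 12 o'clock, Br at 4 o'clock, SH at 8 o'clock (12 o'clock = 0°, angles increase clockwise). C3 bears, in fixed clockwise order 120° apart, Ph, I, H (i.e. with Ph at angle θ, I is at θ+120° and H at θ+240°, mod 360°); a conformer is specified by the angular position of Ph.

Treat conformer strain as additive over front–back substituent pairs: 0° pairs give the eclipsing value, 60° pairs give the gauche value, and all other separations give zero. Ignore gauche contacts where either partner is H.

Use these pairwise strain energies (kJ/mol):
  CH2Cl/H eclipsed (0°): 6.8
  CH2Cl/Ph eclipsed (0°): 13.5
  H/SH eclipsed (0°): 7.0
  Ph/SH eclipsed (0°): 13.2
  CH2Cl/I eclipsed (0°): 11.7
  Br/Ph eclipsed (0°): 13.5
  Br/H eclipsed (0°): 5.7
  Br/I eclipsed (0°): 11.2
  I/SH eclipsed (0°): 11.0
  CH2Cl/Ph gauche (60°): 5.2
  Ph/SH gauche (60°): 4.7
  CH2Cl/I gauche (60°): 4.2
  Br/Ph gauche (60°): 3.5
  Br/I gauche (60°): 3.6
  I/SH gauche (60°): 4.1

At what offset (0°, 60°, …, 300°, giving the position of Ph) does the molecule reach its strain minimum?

Ph at 0° (eclipsed): CH2Cl(0°)/Ph(0°) eclipsed 13.5; Br(120°)/I(120°) eclipsed 11.2; SH(240°)/H(240°) eclipsed 7.0 → 31.7 kJ/mol.
Ph at 60° (staggered): CH2Cl(0°)/Ph(60°) gauche 5.2; Br(120°)/Ph(60°) gauche 3.5; Br(120°)/I(180°) gauche 3.6; SH(240°)/I(180°) gauche 4.1 → 16.4 kJ/mol.
Ph at 120° (eclipsed): CH2Cl(0°)/H(0°) eclipsed 6.8; Br(120°)/Ph(120°) eclipsed 13.5; SH(240°)/I(240°) eclipsed 11.0 → 31.3 kJ/mol.
Ph at 180° (staggered): CH2Cl(0°)/I(300°) gauche 4.2; Br(120°)/Ph(180°) gauche 3.5; SH(240°)/Ph(180°) gauche 4.7; SH(240°)/I(300°) gauche 4.1 → 16.5 kJ/mol.
Ph at 240° (eclipsed): CH2Cl(0°)/I(0°) eclipsed 11.7; Br(120°)/H(120°) eclipsed 5.7; SH(240°)/Ph(240°) eclipsed 13.2 → 30.6 kJ/mol.
Ph at 300° (staggered): CH2Cl(0°)/Ph(300°) gauche 5.2; CH2Cl(0°)/I(60°) gauche 4.2; Br(120°)/I(60°) gauche 3.6; SH(240°)/Ph(300°) gauche 4.7 → 17.7 kJ/mol.
The minimum (16.4 kJ/mol) occurs with Ph at 60°.

60°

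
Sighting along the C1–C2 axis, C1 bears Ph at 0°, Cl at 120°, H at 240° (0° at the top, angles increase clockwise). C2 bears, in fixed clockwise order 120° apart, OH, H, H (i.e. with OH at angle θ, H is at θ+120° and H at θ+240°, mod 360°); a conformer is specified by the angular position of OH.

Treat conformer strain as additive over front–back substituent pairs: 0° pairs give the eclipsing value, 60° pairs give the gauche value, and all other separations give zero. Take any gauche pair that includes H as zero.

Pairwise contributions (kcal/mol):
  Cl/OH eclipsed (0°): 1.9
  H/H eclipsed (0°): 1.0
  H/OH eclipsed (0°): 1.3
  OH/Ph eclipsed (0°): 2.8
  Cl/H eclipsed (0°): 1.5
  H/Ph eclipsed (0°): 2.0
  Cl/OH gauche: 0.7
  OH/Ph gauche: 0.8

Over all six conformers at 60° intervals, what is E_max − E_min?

4.6 kcal/mol

OH at 0° (eclipsed): Ph(0°)/OH(0°) eclipsed 2.8; Cl(120°)/H(120°) eclipsed 1.5; H(240°)/H(240°) eclipsed 1.0 → 5.3 kcal/mol.
OH at 60° (staggered): Ph(0°)/OH(60°) gauche 0.8; Cl(120°)/OH(60°) gauche 0.7 → 1.5 kcal/mol.
OH at 120° (eclipsed): Ph(0°)/H(0°) eclipsed 2.0; Cl(120°)/OH(120°) eclipsed 1.9; H(240°)/H(240°) eclipsed 1.0 → 4.9 kcal/mol.
OH at 180° (staggered): Cl(120°)/OH(180°) gauche 0.7 → 0.7 kcal/mol.
OH at 240° (eclipsed): Ph(0°)/H(0°) eclipsed 2.0; Cl(120°)/H(120°) eclipsed 1.5; H(240°)/OH(240°) eclipsed 1.3 → 4.8 kcal/mol.
OH at 300° (staggered): Ph(0°)/OH(300°) gauche 0.8 → 0.8 kcal/mol.
Max at 0° (5.3 kcal/mol), min at 180° (0.7 kcal/mol); barrier = 4.6 kcal/mol.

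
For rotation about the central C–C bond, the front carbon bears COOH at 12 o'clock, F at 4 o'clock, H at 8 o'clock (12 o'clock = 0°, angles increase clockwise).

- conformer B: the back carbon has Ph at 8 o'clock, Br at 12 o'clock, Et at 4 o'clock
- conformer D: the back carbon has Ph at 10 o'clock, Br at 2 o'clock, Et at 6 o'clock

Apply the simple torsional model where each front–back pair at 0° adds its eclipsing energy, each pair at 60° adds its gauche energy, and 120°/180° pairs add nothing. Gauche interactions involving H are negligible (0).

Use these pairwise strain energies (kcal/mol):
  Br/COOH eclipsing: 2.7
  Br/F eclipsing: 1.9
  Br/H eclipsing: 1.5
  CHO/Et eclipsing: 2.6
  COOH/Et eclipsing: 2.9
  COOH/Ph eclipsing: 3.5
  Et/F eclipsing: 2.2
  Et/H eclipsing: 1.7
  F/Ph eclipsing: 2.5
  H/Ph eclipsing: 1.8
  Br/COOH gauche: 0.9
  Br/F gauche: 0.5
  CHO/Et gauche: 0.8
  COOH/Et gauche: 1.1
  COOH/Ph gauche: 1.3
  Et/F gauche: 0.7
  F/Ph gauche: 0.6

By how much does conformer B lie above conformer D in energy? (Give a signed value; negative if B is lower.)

+3.3 kcal/mol

B (eclipsed): COOH(0°)/Br(0°) eclipsed 2.7; F(120°)/Et(120°) eclipsed 2.2; H(240°)/Ph(240°) eclipsed 1.8 → 6.7 kcal/mol.
D (staggered): COOH(0°)/Ph(300°) gauche 1.3; COOH(0°)/Br(60°) gauche 0.9; F(120°)/Br(60°) gauche 0.5; F(120°)/Et(180°) gauche 0.7 → 3.4 kcal/mol.
E(B) − E(D) = 6.7 − 3.4 = +3.3 kcal/mol.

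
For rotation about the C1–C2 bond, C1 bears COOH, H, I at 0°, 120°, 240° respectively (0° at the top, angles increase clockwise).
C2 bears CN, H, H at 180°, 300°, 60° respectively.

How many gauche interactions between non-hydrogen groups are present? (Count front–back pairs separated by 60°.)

1

Non-H gauche pairs: I(240°)/CN(180°) — 1 interaction.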